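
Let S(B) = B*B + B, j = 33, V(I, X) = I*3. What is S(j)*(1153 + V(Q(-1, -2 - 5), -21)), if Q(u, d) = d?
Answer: 1270104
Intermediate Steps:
V(I, X) = 3*I
S(B) = B + B² (S(B) = B² + B = B + B²)
S(j)*(1153 + V(Q(-1, -2 - 5), -21)) = (33*(1 + 33))*(1153 + 3*(-2 - 5)) = (33*34)*(1153 + 3*(-7)) = 1122*(1153 - 21) = 1122*1132 = 1270104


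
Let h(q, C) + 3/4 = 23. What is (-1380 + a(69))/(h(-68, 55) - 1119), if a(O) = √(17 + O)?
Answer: 5520/4387 - 4*√86/4387 ≈ 1.2498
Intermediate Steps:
h(q, C) = 89/4 (h(q, C) = -¾ + 23 = 89/4)
(-1380 + a(69))/(h(-68, 55) - 1119) = (-1380 + √(17 + 69))/(89/4 - 1119) = (-1380 + √86)/(-4387/4) = (-1380 + √86)*(-4/4387) = 5520/4387 - 4*√86/4387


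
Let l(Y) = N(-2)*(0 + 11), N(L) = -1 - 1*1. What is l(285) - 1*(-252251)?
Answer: 252229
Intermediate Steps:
N(L) = -2 (N(L) = -1 - 1 = -2)
l(Y) = -22 (l(Y) = -2*(0 + 11) = -2*11 = -22)
l(285) - 1*(-252251) = -22 - 1*(-252251) = -22 + 252251 = 252229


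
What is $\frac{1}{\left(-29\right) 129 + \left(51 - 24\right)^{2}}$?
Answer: $- \frac{1}{3012} \approx -0.00033201$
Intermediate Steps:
$\frac{1}{\left(-29\right) 129 + \left(51 - 24\right)^{2}} = \frac{1}{-3741 + 27^{2}} = \frac{1}{-3741 + 729} = \frac{1}{-3012} = - \frac{1}{3012}$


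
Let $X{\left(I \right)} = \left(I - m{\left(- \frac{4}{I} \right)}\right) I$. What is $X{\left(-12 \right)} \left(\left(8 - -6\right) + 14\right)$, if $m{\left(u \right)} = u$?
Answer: $4144$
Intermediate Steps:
$X{\left(I \right)} = I \left(I + \frac{4}{I}\right)$ ($X{\left(I \right)} = \left(I - - \frac{4}{I}\right) I = \left(I + \frac{4}{I}\right) I = I \left(I + \frac{4}{I}\right)$)
$X{\left(-12 \right)} \left(\left(8 - -6\right) + 14\right) = \left(4 + \left(-12\right)^{2}\right) \left(\left(8 - -6\right) + 14\right) = \left(4 + 144\right) \left(\left(8 + 6\right) + 14\right) = 148 \left(14 + 14\right) = 148 \cdot 28 = 4144$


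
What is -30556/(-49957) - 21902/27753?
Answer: -246137546/1386456621 ≈ -0.17753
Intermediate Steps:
-30556/(-49957) - 21902/27753 = -30556*(-1/49957) - 21902*1/27753 = 30556/49957 - 21902/27753 = -246137546/1386456621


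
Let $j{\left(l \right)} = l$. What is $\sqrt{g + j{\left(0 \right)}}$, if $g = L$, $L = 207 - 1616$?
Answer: $i \sqrt{1409} \approx 37.537 i$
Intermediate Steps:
$L = -1409$ ($L = 207 - 1616 = -1409$)
$g = -1409$
$\sqrt{g + j{\left(0 \right)}} = \sqrt{-1409 + 0} = \sqrt{-1409} = i \sqrt{1409}$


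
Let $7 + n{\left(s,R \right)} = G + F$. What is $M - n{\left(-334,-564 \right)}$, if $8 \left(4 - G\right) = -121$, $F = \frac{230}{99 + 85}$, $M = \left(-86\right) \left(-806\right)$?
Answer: $\frac{554421}{8} \approx 69303.0$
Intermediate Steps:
$M = 69316$
$F = \frac{5}{4}$ ($F = \frac{230}{184} = 230 \cdot \frac{1}{184} = \frac{5}{4} \approx 1.25$)
$G = \frac{153}{8}$ ($G = 4 - - \frac{121}{8} = 4 + \frac{121}{8} = \frac{153}{8} \approx 19.125$)
$n{\left(s,R \right)} = \frac{107}{8}$ ($n{\left(s,R \right)} = -7 + \left(\frac{153}{8} + \frac{5}{4}\right) = -7 + \frac{163}{8} = \frac{107}{8}$)
$M - n{\left(-334,-564 \right)} = 69316 - \frac{107}{8} = \frac{554421}{8}$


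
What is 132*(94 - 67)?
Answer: 3564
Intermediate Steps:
132*(94 - 67) = 132*27 = 3564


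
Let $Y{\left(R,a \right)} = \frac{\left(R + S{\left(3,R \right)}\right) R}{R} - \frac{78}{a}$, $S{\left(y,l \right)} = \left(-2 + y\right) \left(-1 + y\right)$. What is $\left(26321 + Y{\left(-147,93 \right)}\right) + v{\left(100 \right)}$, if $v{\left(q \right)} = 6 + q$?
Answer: $\frac{814716}{31} \approx 26281.0$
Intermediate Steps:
$S{\left(y,l \right)} = \left(-1 + y\right) \left(-2 + y\right)$
$Y{\left(R,a \right)} = 2 + R - \frac{78}{a}$ ($Y{\left(R,a \right)} = \frac{\left(R + \left(2 + 3^{2} - 9\right)\right) R}{R} - \frac{78}{a} = \frac{\left(R + \left(2 + 9 - 9\right)\right) R}{R} - \frac{78}{a} = \frac{\left(R + 2\right) R}{R} - \frac{78}{a} = \frac{\left(2 + R\right) R}{R} - \frac{78}{a} = \frac{R \left(2 + R\right)}{R} - \frac{78}{a} = \left(2 + R\right) - \frac{78}{a} = 2 + R - \frac{78}{a}$)
$\left(26321 + Y{\left(-147,93 \right)}\right) + v{\left(100 \right)} = \left(26321 - \left(145 + \frac{26}{31}\right)\right) + \left(6 + 100\right) = \left(26321 - \frac{4521}{31}\right) + 106 = \frac{811430}{31} + 106 = \frac{814716}{31}$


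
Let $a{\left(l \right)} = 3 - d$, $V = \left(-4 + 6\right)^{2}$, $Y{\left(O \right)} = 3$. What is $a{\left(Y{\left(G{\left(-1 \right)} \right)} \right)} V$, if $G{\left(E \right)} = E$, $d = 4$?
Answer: $-4$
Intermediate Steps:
$V = 4$ ($V = 2^{2} = 4$)
$a{\left(l \right)} = -1$ ($a{\left(l \right)} = 3 - 4 = -1$)
$a{\left(Y{\left(G{\left(-1 \right)} \right)} \right)} V = \left(-1\right) 4 = -4$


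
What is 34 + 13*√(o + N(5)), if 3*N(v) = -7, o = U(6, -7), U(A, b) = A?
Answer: 34 + 13*√33/3 ≈ 58.893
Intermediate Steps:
o = 6
N(v) = -7/3 (N(v) = (⅓)*(-7) = -7/3)
34 + 13*√(o + N(5)) = 34 + 13*√(6 - 7/3) = 34 + 13*√(11/3) = 34 + 13*(√33/3) = 34 + 13*√33/3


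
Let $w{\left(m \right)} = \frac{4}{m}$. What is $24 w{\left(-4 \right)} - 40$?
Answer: $-64$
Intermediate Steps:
$24 w{\left(-4 \right)} - 40 = 24 \frac{4}{-4} - 40 = 24 \cdot 4 \left(- \frac{1}{4}\right) - 40 = 24 \left(-1\right) - 40 = -24 - 40 = -64$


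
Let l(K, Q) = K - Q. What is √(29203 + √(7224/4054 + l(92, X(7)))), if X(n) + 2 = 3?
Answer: √(119987212987 + 2027*√381215863)/2027 ≈ 170.92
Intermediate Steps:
X(n) = 1 (X(n) = -2 + 3 = 1)
√(29203 + √(7224/4054 + l(92, X(7)))) = √(29203 + √(7224/4054 + (92 - 1*1))) = √(29203 + √(7224*(1/4054) + (92 - 1))) = √(29203 + √(3612/2027 + 91)) = √(29203 + √(188069/2027)) = √(29203 + √381215863/2027)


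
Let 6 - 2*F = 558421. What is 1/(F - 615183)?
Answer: -2/1788781 ≈ -1.1181e-6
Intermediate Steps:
F = -558415/2 (F = 3 - 1/2*558421 = 3 - 558421/2 = -558415/2 ≈ -2.7921e+5)
1/(F - 615183) = 1/(-558415/2 - 615183) = 1/(-1788781/2) = -2/1788781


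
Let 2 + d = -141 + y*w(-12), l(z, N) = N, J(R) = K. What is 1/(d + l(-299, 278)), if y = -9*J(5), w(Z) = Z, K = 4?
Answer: 1/567 ≈ 0.0017637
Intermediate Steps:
J(R) = 4
y = -36 (y = -9*4 = -36)
d = 289 (d = -2 + (-141 - 36*(-12)) = -2 + (-141 + 432) = -2 + 291 = 289)
1/(d + l(-299, 278)) = 1/(289 + 278) = 1/567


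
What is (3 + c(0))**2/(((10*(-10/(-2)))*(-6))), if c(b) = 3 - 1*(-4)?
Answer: -1/3 ≈ -0.33333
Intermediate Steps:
c(b) = 7 (c(b) = 3 + 4 = 7)
(3 + c(0))**2/(((10*(-10/(-2)))*(-6))) = (3 + 7)**2/(((10*(-10/(-2)))*(-6))) = 10**2/(((10*(-10*(-1/2)))*(-6))) = 100/(((10*5)*(-6))) = 100/((50*(-6))) = 100/(-300) = 100*(-1/300) = -1/3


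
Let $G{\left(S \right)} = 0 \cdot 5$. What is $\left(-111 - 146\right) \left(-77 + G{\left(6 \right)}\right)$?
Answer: $19789$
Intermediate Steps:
$G{\left(S \right)} = 0$
$\left(-111 - 146\right) \left(-77 + G{\left(6 \right)}\right) = \left(-111 - 146\right) \left(-77 + 0\right) = \left(-257\right) \left(-77\right) = 19789$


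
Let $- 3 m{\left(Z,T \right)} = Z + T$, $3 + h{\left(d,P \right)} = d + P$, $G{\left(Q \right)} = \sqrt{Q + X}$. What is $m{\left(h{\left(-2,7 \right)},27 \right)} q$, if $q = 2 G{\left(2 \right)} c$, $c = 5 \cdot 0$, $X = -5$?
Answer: $0$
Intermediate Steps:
$c = 0$
$G{\left(Q \right)} = \sqrt{-5 + Q}$ ($G{\left(Q \right)} = \sqrt{Q - 5} = \sqrt{-5 + Q}$)
$h{\left(d,P \right)} = -3 + P + d$ ($h{\left(d,P \right)} = -3 + \left(d + P\right) = -3 + \left(P + d\right) = -3 + P + d$)
$q = 0$ ($q = 2 \sqrt{-5 + 2} \cdot 0 = 2 \sqrt{-3} \cdot 0 = 2 i \sqrt{3} \cdot 0 = 0$)
$m{\left(Z,T \right)} = - \frac{T}{3} - \frac{Z}{3}$ ($m{\left(Z,T \right)} = - \frac{Z + T}{3} = - \frac{T + Z}{3} = - \frac{T}{3} - \frac{Z}{3}$)
$m{\left(h{\left(-2,7 \right)},27 \right)} q = \left(\left(- \frac{1}{3}\right) 27 - \frac{-3 + 7 - 2}{3}\right) 0 = \left(-9 - \frac{2}{3}\right) 0 = \left(- \frac{29}{3}\right) 0 = 0$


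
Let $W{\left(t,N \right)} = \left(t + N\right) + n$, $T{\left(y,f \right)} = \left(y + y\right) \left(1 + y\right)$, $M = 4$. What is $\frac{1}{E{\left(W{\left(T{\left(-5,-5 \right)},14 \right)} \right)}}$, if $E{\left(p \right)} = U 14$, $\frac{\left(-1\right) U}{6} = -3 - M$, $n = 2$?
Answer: $\frac{1}{588} \approx 0.0017007$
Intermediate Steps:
$T{\left(y,f \right)} = 2 y \left(1 + y\right)$
$W{\left(t,N \right)} = 2 + N + t$ ($W{\left(t,N \right)} = \left(t + N\right) + 2 = \left(N + t\right) + 2 = 2 + N + t$)
$U = 42$ ($U = - 6 \left(-3 - 4\right) = \left(-6\right) \left(-7\right) = 42$)
$E{\left(p \right)} = 588$ ($E{\left(p \right)} = 42 \cdot 14 = 588$)
$\frac{1}{E{\left(W{\left(T{\left(-5,-5 \right)},14 \right)} \right)}} = \frac{1}{588}$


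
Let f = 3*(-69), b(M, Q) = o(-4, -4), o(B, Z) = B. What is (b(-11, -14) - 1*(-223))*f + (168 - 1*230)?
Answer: -45395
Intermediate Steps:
b(M, Q) = -4
f = -207
(b(-11, -14) - 1*(-223))*f + (168 - 1*230) = (-4 - 1*(-223))*(-207) + (168 - 1*230) = (-4 + 223)*(-207) + (168 - 230) = 219*(-207) - 62 = -45333 - 62 = -45395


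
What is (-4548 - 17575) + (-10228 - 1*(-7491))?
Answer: -24860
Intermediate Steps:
(-4548 - 17575) + (-10228 - 1*(-7491)) = -22123 + (-10228 + 7491) = -22123 - 2737 = -24860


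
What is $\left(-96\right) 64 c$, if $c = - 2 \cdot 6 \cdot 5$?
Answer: $368640$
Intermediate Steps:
$c = -60$ ($c = \left(-2\right) 30 = -60$)
$\left(-96\right) 64 c = \left(-96\right) 64 \left(-60\right) = \left(-6144\right) \left(-60\right) = 368640$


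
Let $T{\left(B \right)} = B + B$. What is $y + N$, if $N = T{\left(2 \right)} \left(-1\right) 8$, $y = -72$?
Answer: $-104$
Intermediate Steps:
$T{\left(B \right)} = 2 B$
$N = -32$ ($N = 2 \cdot 2 \left(-1\right) 8 = 4 \left(-1\right) 8 = \left(-4\right) 8 = -32$)
$y + N = -72 - 32 = -104$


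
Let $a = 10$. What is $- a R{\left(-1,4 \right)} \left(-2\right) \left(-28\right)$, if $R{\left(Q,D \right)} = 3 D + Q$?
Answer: $-6160$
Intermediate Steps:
$R{\left(Q,D \right)} = Q + 3 D$
$- a R{\left(-1,4 \right)} \left(-2\right) \left(-28\right) = - 10 \left(-1 + 3 \cdot 4\right) \left(-2\right) \left(-28\right) = - 10 \left(-1 + 12\right) \left(-2\right) \left(-28\right) = - 10 \cdot 11 \left(-2\right) \left(-28\right) = - 10 \left(-22\right) \left(-28\right) = - \left(-220\right) \left(-28\right) = \left(-1\right) 6160 = -6160$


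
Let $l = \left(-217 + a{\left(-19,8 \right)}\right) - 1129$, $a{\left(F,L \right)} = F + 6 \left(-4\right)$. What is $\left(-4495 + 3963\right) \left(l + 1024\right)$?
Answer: $194180$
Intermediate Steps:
$a{\left(F,L \right)} = -24 + F$ ($a{\left(F,L \right)} = F - 24 = -24 + F$)
$l = -1389$ ($l = \left(-217 - 43\right) - 1129 = -260 - 1129 = -1389$)
$\left(-4495 + 3963\right) \left(l + 1024\right) = \left(-4495 + 3963\right) \left(-1389 + 1024\right) = \left(-532\right) \left(-365\right) = 194180$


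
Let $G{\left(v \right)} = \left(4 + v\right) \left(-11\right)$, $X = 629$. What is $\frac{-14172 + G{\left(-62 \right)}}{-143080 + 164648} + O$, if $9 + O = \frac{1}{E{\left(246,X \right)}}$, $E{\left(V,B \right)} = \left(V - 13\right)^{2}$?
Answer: $- \frac{5636436063}{585452576} \approx -9.6275$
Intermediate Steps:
$E{\left(V,B \right)} = \left(-13 + V\right)^{2}$
$G{\left(v \right)} = -44 - 11 v$
$O = - \frac{488600}{54289}$ ($O = -9 + \frac{1}{\left(-13 + 246\right)^{2}} = -9 + \frac{1}{233^{2}} = -9 + \frac{1}{54289} = - \frac{488600}{54289} \approx -9.0$)
$\frac{-14172 + G{\left(-62 \right)}}{-143080 + 164648} + O = \frac{-14172 - -638}{-143080 + 164648} - \frac{488600}{54289} = \frac{-14172 + \left(-44 + 682\right)}{21568} - \frac{488600}{54289} = \left(-14172 + 638\right) \frac{1}{21568} - \frac{488600}{54289} = \left(-13534\right) \frac{1}{21568} - \frac{488600}{54289} = - \frac{6767}{10784} - \frac{488600}{54289} = - \frac{5636436063}{585452576}$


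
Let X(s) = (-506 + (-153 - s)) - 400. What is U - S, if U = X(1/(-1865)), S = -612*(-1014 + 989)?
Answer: -30509534/1865 ≈ -16359.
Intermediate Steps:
S = 15300 (S = -612*(-25) = 15300)
X(s) = -1059 - s (X(s) = (-659 - s) - 400 = -1059 - s)
U = -1975034/1865 (U = -1059 - 1/(-1865) = -1059 - 1*(-1/1865) = -1059 + 1/1865 = -1975034/1865 ≈ -1059.0)
U - S = -1975034/1865 - 1*15300 = -1975034/1865 - 15300 = -30509534/1865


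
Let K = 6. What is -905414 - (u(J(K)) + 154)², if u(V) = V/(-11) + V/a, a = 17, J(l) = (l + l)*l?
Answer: -32466052122/34969 ≈ -9.2842e+5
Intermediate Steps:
J(l) = 2*l² (J(l) = (2*l)*l = 2*l²)
u(V) = -6*V/187 (u(V) = V/(-11) + V/17 = V*(-1/11) + V*(1/17) = -V/11 + V/17 = -6*V/187)
-905414 - (u(J(K)) + 154)² = -905414 - (-12*6²/187 + 154)² = -905414 - (-12*36/187 + 154)² = -905414 - (-6/187*72 + 154)² = -905414 - (-432/187 + 154)² = -905414 - (28366/187)² = -905414 - 1*804629956/34969 = -905414 - 804629956/34969 = -32466052122/34969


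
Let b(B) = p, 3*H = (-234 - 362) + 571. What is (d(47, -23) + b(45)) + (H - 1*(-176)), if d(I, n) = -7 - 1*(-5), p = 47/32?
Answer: 16045/96 ≈ 167.14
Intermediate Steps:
p = 47/32 (p = 47*(1/32) = 47/32 ≈ 1.4688)
H = -25/3 (H = ((-234 - 362) + 571)/3 = (-596 + 571)/3 = (⅓)*(-25) = -25/3 ≈ -8.3333)
b(B) = 47/32
d(I, n) = -2 (d(I, n) = -7 + 5 = -2)
(d(47, -23) + b(45)) + (H - 1*(-176)) = (-2 + 47/32) + (-25/3 - 1*(-176)) = -17/32 + (-25/3 + 176) = -17/32 + 503/3 = 16045/96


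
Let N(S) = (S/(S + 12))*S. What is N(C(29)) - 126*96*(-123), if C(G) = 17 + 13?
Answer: 10414806/7 ≈ 1.4878e+6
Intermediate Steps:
C(G) = 30
N(S) = S**2/(12 + S) (N(S) = (S/(12 + S))*S = S**2/(12 + S))
N(C(29)) - 126*96*(-123) = 30**2/(12 + 30) - 126*96*(-123) = 900/42 - 12096*(-123) = 900*(1/42) - 1*(-1487808) = 150/7 + 1487808 = 10414806/7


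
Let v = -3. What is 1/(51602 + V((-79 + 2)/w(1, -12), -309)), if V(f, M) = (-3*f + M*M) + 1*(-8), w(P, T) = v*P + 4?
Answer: 1/147306 ≈ 6.7886e-6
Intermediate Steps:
w(P, T) = 4 - 3*P (w(P, T) = -3*P + 4 = 4 - 3*P)
V(f, M) = -8 + M² - 3*f (V(f, M) = (-3*f + M²) - 8 = (M² - 3*f) - 8 = -8 + M² - 3*f)
1/(51602 + V((-79 + 2)/w(1, -12), -309)) = 1/(51602 + (-8 + (-309)² - 3*(-79 + 2)/(4 - 3*1))) = 1/(51602 + (-8 + 95481 - (-231)/(4 - 3))) = 1/(51602 + (-8 + 95481 - (-231)/1)) = 1/(51602 + (-8 + 95481 - (-231))) = 1/(51602 + (-8 + 95481 - 3*(-77))) = 1/(51602 + (-8 + 95481 + 231)) = 1/(51602 + 95704) = 1/147306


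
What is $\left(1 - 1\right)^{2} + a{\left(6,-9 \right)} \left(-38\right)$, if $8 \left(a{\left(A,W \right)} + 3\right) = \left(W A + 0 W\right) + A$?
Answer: $342$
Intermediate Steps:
$a{\left(A,W \right)} = -3 + \frac{A}{8} + \frac{A W}{8}$ ($a{\left(A,W \right)} = -3 + \frac{\left(W A + 0 W\right) + A}{8} = -3 + \frac{\left(A W + 0\right) + A}{8} = -3 + \frac{A W + A}{8} = -3 + \frac{A + A W}{8} = -3 + \left(\frac{A}{8} + \frac{A W}{8}\right) = -3 + \frac{A}{8} + \frac{A W}{8}$)
$\left(1 - 1\right)^{2} + a{\left(6,-9 \right)} \left(-38\right) = \left(1 - 1\right)^{2} + \left(-3 + \frac{1}{8} \cdot 6 + \frac{1}{8} \cdot 6 \left(-9\right)\right) \left(-38\right) = \left(1 + \left(-3 + 2\right)\right)^{2} + \left(-3 + \frac{3}{4} - \frac{27}{4}\right) \left(-38\right) = \left(1 - 1\right)^{2} - -342 = 0^{2} + 342 = 0 + 342 = 342$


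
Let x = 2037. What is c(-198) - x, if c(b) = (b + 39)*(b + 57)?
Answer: 20382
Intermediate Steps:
c(b) = (39 + b)*(57 + b)
c(-198) - x = (2223 + (-198)² + 96*(-198)) - 1*2037 = (2223 + 39204 - 19008) - 2037 = 22419 - 2037 = 20382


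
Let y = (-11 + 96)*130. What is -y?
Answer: -11050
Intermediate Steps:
y = 11050 (y = 85*130 = 11050)
-y = -1*11050 = -11050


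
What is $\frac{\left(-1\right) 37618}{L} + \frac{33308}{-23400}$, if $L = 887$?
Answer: $- \frac{227451349}{5188950} \approx -43.834$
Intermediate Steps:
$\frac{\left(-1\right) 37618}{L} + \frac{33308}{-23400} = \frac{\left(-1\right) 37618}{887} + \frac{33308}{-23400} = \left(-37618\right) \frac{1}{887} + 33308 \left(- \frac{1}{23400}\right) = - \frac{37618}{887} - \frac{8327}{5850} = - \frac{227451349}{5188950}$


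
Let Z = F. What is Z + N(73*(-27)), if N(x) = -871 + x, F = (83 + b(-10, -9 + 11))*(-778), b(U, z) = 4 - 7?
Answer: -65082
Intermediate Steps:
b(U, z) = -3
F = -62240 (F = (83 - 3)*(-778) = 80*(-778) = -62240)
Z = -62240
Z + N(73*(-27)) = -62240 + (-871 + 73*(-27)) = -62240 + (-871 - 1971) = -62240 - 2842 = -65082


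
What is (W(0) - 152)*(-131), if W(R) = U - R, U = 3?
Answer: 19519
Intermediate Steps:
W(R) = 3 - R
(W(0) - 152)*(-131) = ((3 - 1*0) - 152)*(-131) = ((3 + 0) - 152)*(-131) = (3 - 152)*(-131) = -149*(-131) = 19519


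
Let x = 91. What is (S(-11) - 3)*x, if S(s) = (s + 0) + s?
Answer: -2275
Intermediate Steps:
S(s) = 2*s (S(s) = s + s = 2*s)
(S(-11) - 3)*x = (2*(-11) - 3)*91 = (-22 - 3)*91 = -25*91 = -2275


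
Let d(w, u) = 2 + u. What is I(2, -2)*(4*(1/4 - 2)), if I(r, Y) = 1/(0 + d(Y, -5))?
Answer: 7/3 ≈ 2.3333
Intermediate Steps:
I(r, Y) = -1/3 (I(r, Y) = 1/(0 + (2 - 5)) = 1/(0 - 3) = 1/(-3) = -1/3)
I(2, -2)*(4*(1/4 - 2)) = -4*(1/4 - 2)/3 = -4*(-7)/(3*4) = -1/3*(-7) = 7/3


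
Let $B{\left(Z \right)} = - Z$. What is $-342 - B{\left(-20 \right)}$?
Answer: $-362$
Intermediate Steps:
$-342 - B{\left(-20 \right)} = -342 - \left(-1\right) \left(-20\right) = -342 - 20 = -362$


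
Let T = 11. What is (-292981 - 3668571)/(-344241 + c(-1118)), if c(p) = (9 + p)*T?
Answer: 70742/6365 ≈ 11.114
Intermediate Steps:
c(p) = 99 + 11*p (c(p) = (9 + p)*11 = 99 + 11*p)
(-292981 - 3668571)/(-344241 + c(-1118)) = (-292981 - 3668571)/(-344241 + (99 + 11*(-1118))) = -3961552/(-344241 + (99 - 12298)) = -3961552/(-344241 - 12199) = -3961552/(-356440) = -3961552*(-1/356440) = 70742/6365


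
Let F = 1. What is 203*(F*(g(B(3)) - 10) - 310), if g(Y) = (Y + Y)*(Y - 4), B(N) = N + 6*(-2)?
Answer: -17458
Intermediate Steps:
B(N) = -12 + N (B(N) = N - 12 = -12 + N)
g(Y) = 2*Y*(-4 + Y) (g(Y) = (2*Y)*(-4 + Y) = 2*Y*(-4 + Y))
203*(F*(g(B(3)) - 10) - 310) = 203*(1*(2*(-12 + 3)*(-4 + (-12 + 3)) - 10) - 310) = 203*(1*(2*(-9)*(-4 - 9) - 10) - 310) = 203*(1*(2*(-9)*(-13) - 10) - 310) = 203*(1*(234 - 10) - 310) = 203*(1*224 - 310) = 203*(224 - 310) = 203*(-86) = -17458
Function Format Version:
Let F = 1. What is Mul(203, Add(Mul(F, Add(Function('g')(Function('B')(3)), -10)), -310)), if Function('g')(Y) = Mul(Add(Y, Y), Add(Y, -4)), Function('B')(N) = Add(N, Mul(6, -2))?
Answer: -17458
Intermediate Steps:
Function('B')(N) = Add(-12, N) (Function('B')(N) = Add(N, -12) = Add(-12, N))
Function('g')(Y) = Mul(2, Y, Add(-4, Y)) (Function('g')(Y) = Mul(Mul(2, Y), Add(-4, Y)) = Mul(2, Y, Add(-4, Y)))
Mul(203, Add(Mul(F, Add(Function('g')(Function('B')(3)), -10)), -310)) = Mul(203, Add(Mul(1, Add(Mul(2, Add(-12, 3), Add(-4, Add(-12, 3))), -10)), -310)) = Mul(203, Add(Mul(1, Add(Mul(2, -9, Add(-4, -9)), -10)), -310)) = Mul(203, Add(Mul(1, Add(Mul(2, -9, -13), -10)), -310)) = Mul(203, Add(Mul(1, Add(234, -10)), -310)) = Mul(203, Add(Mul(1, 224), -310)) = Mul(203, Add(224, -310)) = Mul(203, -86) = -17458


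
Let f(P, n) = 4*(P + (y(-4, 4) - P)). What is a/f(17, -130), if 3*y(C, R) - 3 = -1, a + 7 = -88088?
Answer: -264285/8 ≈ -33036.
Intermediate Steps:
a = -88095 (a = -7 - 88088 = -88095)
y(C, R) = 2/3 (y(C, R) = 1 + (1/3)*(-1) = 1 - 1/3 = 2/3)
f(P, n) = 8/3 (f(P, n) = 4*(P + (2/3 - P)) = 4*(2/3) = 8/3)
a/f(17, -130) = -88095/8/3 = -88095*3/8 = -264285/8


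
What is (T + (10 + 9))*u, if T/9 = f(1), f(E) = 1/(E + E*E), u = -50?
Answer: -1175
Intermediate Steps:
f(E) = 1/(E + E²)
T = 9/2 (T = 9*(1/(1*(1 + 1))) = 9*(1/2) = 9*(1*(½)) = 9*(½) = 9/2 ≈ 4.5000)
(T + (10 + 9))*u = (9/2 + (10 + 9))*(-50) = (9/2 + 19)*(-50) = (47/2)*(-50) = -1175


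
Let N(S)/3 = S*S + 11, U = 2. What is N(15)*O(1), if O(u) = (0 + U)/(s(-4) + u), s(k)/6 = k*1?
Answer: -1416/23 ≈ -61.565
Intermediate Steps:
s(k) = 6*k (s(k) = 6*(k*1) = 6*k)
O(u) = 2/(-24 + u) (O(u) = (0 + 2)/(6*(-4) + u) = 2/(-24 + u))
N(S) = 33 + 3*S² (N(S) = 3*(S*S + 11) = 3*(S² + 11) = 3*(11 + S²) = 33 + 3*S²)
N(15)*O(1) = (33 + 3*15²)*(2/(-24 + 1)) = (33 + 3*225)*(2/(-23)) = (33 + 675)*(2*(-1/23)) = 708*(-2/23) = -1416/23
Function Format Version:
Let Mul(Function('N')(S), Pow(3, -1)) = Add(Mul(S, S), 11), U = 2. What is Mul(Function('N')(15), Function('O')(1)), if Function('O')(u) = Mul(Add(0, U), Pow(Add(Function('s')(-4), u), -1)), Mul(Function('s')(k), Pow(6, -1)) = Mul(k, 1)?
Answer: Rational(-1416, 23) ≈ -61.565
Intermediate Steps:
Function('s')(k) = Mul(6, k) (Function('s')(k) = Mul(6, Mul(k, 1)) = Mul(6, k))
Function('O')(u) = Mul(2, Pow(Add(-24, u), -1)) (Function('O')(u) = Mul(Add(0, 2), Pow(Add(Mul(6, -4), u), -1)) = Mul(2, Pow(Add(-24, u), -1)))
Function('N')(S) = Add(33, Mul(3, Pow(S, 2))) (Function('N')(S) = Mul(3, Add(Mul(S, S), 11)) = Mul(3, Add(Pow(S, 2), 11)) = Mul(3, Add(11, Pow(S, 2))) = Add(33, Mul(3, Pow(S, 2))))
Mul(Function('N')(15), Function('O')(1)) = Mul(Add(33, Mul(3, Pow(15, 2))), Mul(2, Pow(Add(-24, 1), -1))) = Mul(Add(33, Mul(3, 225)), Mul(2, Pow(-23, -1))) = Mul(Add(33, 675), Mul(2, Rational(-1, 23))) = Mul(708, Rational(-2, 23)) = Rational(-1416, 23)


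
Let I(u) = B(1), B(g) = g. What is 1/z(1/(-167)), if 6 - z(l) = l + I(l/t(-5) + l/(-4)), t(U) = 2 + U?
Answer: 167/836 ≈ 0.19976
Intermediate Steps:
I(u) = 1
z(l) = 5 - l (z(l) = 6 - (l + 1) = 6 - (1 + l) = 6 + (-1 - l) = 5 - l)
1/z(1/(-167)) = 1/(5 - 1/(-167)) = 1/(5 - 1*(-1/167)) = 1/(5 + 1/167) = 1/(836/167) = 167/836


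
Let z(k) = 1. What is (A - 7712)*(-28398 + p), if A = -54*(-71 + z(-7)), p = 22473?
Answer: 23297100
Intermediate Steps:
A = 3780 (A = -54*(-71 + 1) = -54*(-70) = 3780)
(A - 7712)*(-28398 + p) = (3780 - 7712)*(-28398 + 22473) = -3932*(-5925) = 23297100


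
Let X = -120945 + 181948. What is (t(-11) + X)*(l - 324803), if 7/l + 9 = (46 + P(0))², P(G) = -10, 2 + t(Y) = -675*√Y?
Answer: -25499726715454/1287 + 31351609050*I*√11/143 ≈ -1.9813e+10 + 7.2714e+8*I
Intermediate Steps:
t(Y) = -2 - 675*√Y
X = 61003
l = 7/1287 (l = 7/(-9 + (46 - 10)²) = 7/(-9 + 36²) = 7/(-9 + 1296) = 7/1287 ≈ 0.0054390)
(t(-11) + X)*(l - 324803) = ((-2 - 675*I*√11) + 61003)*(7/1287 - 324803) = ((-2 - 675*I*√11) + 61003)*(-418021454/1287) = (61001 - 675*I*√11)*(-418021454/1287) = -25499726715454/1287 + 31351609050*I*√11/143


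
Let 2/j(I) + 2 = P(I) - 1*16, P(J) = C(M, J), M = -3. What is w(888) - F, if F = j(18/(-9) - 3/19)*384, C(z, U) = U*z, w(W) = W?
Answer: 69688/73 ≈ 954.63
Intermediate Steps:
P(J) = -3*J (P(J) = J*(-3) = -3*J)
j(I) = 2/(-18 - 3*I) (j(I) = 2/(-2 + (-3*I - 1*16)) = 2/(-2 + (-3*I - 16)) = 2/(-2 + (-16 - 3*I)) = 2/(-18 - 3*I))
F = -4864/73 (F = (2/(3*(-6 - (18/(-9) - 3/19))))*384 = (2/(3*(-6 - (18*(-⅑) - 3*1/19))))*384 = (2/(3*(-6 - (-2 - 3/19))))*384 = (2/(3*(-6 - 1*(-41/19))))*384 = (2/(3*(-6 + 41/19)))*384 = (2/(3*(-73/19)))*384 = ((⅔)*(-19/73))*384 = -38/219*384 = -4864/73 ≈ -66.630)
w(888) - F = 888 - 1*(-4864/73) = 888 + 4864/73 = 69688/73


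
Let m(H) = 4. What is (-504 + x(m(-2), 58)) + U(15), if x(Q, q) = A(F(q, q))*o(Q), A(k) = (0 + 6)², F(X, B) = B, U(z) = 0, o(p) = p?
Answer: -360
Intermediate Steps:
A(k) = 36 (A(k) = 6² = 36)
x(Q, q) = 36*Q
(-504 + x(m(-2), 58)) + U(15) = (-504 + 36*4) + 0 = (-504 + 144) + 0 = -360 + 0 = -360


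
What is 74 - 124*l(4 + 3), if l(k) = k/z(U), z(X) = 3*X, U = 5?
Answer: 242/15 ≈ 16.133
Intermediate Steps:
l(k) = k/15 (l(k) = k/((3*5)) = k/15)
74 - 124*l(4 + 3) = 74 - 124*(4 + 3)/15 = 74 - 124*7/15 = 74 - 868/15 = 242/15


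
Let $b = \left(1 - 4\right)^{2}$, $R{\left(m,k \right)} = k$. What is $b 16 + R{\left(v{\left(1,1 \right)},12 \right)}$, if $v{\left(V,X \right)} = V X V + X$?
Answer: $156$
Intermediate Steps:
$v{\left(V,X \right)} = X + X V^{2}$ ($v{\left(V,X \right)} = X V^{2} + X = X + X V^{2}$)
$b = 9$ ($b = \left(-3\right)^{2} = 9$)
$b 16 + R{\left(v{\left(1,1 \right)},12 \right)} = 9 \cdot 16 + 12 = 144 + 12 = 156$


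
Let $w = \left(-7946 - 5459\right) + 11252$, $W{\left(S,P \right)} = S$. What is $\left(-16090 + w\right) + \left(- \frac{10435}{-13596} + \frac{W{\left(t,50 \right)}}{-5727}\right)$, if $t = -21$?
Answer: $- \frac{473472744065}{25954764} \approx -18242.0$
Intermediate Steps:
$w = -2153$ ($w = -13405 + 11252 = -2153$)
$\left(-16090 + w\right) + \left(- \frac{10435}{-13596} + \frac{W{\left(t,50 \right)}}{-5727}\right) = \left(-16090 - 2153\right) - \left(- \frac{10435}{13596} - \frac{7}{1909}\right) = -18243 - - \frac{20015587}{25954764} = -18243 + \left(\frac{10435}{13596} + \frac{7}{1909}\right) = -18243 + \frac{20015587}{25954764} = - \frac{473472744065}{25954764}$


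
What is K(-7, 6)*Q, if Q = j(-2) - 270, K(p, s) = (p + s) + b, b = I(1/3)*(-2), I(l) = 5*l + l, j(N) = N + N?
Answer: 1370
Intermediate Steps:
j(N) = 2*N
I(l) = 6*l
b = -4 (b = (6/3)*(-2) = (6*(⅓))*(-2) = 2*(-2) = -4)
K(p, s) = -4 + p + s (K(p, s) = (p + s) - 4 = -4 + p + s)
Q = -274 (Q = 2*(-2) - 270 = -4 - 270 = -274)
K(-7, 6)*Q = (-4 - 7 + 6)*(-274) = -5*(-274) = 1370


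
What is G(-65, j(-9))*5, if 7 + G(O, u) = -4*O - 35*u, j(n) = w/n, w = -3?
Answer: 3620/3 ≈ 1206.7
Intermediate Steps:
j(n) = -3/n
G(O, u) = -7 - 35*u - 4*O (G(O, u) = -7 + (-4*O - 35*u) = -7 + (-35*u - 4*O) = -7 - 35*u - 4*O)
G(-65, j(-9))*5 = (-7 - (-105)/(-9) - 4*(-65))*5 = (-7 - (-105)*(-1)/9 + 260)*5 = (-7 - 35*⅓ + 260)*5 = (-7 - 35/3 + 260)*5 = (724/3)*5 = 3620/3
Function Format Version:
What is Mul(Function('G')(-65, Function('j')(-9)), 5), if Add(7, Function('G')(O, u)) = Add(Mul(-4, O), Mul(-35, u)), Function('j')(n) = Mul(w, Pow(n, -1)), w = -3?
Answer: Rational(3620, 3) ≈ 1206.7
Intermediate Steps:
Function('j')(n) = Mul(-3, Pow(n, -1))
Function('G')(O, u) = Add(-7, Mul(-35, u), Mul(-4, O)) (Function('G')(O, u) = Add(-7, Add(Mul(-4, O), Mul(-35, u))) = Add(-7, Add(Mul(-35, u), Mul(-4, O))) = Add(-7, Mul(-35, u), Mul(-4, O)))
Mul(Function('G')(-65, Function('j')(-9)), 5) = Mul(Add(-7, Mul(-35, Mul(-3, Pow(-9, -1))), Mul(-4, -65)), 5) = Mul(Add(-7, Mul(-35, Mul(-3, Rational(-1, 9))), 260), 5) = Mul(Add(-7, Mul(-35, Rational(1, 3)), 260), 5) = Mul(Add(-7, Rational(-35, 3), 260), 5) = Mul(Rational(724, 3), 5) = Rational(3620, 3)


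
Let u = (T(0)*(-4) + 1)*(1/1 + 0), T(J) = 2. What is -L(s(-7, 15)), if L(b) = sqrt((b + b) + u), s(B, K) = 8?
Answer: -3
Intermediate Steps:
u = -7 (u = (2*(-4) + 1)*(1/1 + 0) = (-8 + 1)*(1 + 0) = -7*1 = -7)
L(b) = sqrt(-7 + 2*b) (L(b) = sqrt((b + b) - 7) = sqrt(2*b - 7) = sqrt(-7 + 2*b))
-L(s(-7, 15)) = -sqrt(-7 + 2*8) = -sqrt(-7 + 16) = -sqrt(9) = -1*3 = -3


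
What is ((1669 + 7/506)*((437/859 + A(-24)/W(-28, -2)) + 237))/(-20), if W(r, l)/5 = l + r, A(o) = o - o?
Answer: -8614958721/434654 ≈ -19820.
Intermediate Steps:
A(o) = 0
W(r, l) = 5*l + 5*r (W(r, l) = 5*(l + r) = 5*l + 5*r)
((1669 + 7/506)*((437/859 + A(-24)/W(-28, -2)) + 237))/(-20) = ((1669 + 7/506)*((437/859 + 0/(5*(-2) + 5*(-28))) + 237))/(-20) = ((1669 + 7*(1/506))*((437*(1/859) + 0/(-10 - 140)) + 237))*(-1/20) = ((1669 + 7/506)*((437/859 + 0/(-150)) + 237))*(-1/20) = (844521*((437/859 + 0*(-1/150)) + 237)/506)*(-1/20) = (844521*((437/859 + 0) + 237)/506)*(-1/20) = (844521*(437/859 + 237)/506)*(-1/20) = ((844521/506)*(204020/859))*(-1/20) = (86149587210/217327)*(-1/20) = -8614958721/434654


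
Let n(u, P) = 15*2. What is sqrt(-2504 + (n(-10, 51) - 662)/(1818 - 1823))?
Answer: 4*I*sqrt(3715)/5 ≈ 48.761*I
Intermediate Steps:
n(u, P) = 30
sqrt(-2504 + (n(-10, 51) - 662)/(1818 - 1823)) = sqrt(-2504 + (30 - 662)/(1818 - 1823)) = sqrt(-2504 - 632/(-5)) = sqrt(-2504 - 632*(-1/5)) = sqrt(-2504 + 632/5) = sqrt(-11888/5) = 4*I*sqrt(3715)/5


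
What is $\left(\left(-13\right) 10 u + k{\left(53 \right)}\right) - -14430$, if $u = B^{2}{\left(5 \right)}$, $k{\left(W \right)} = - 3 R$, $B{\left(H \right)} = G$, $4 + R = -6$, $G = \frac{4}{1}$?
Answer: $12380$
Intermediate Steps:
$G = 4$ ($G = 4 \cdot 1 = 4$)
$R = -10$ ($R = -4 - 6 = -10$)
$B{\left(H \right)} = 4$
$k{\left(W \right)} = 30$ ($k{\left(W \right)} = \left(-3\right) \left(-10\right) = 30$)
$u = 16$ ($u = 4^{2} = 16$)
$\left(\left(-13\right) 10 u + k{\left(53 \right)}\right) - -14430 = \left(\left(-13\right) 10 \cdot 16 + 30\right) - -14430 = \left(\left(-130\right) 16 + 30\right) + 14430 = \left(-2080 + 30\right) + 14430 = -2050 + 14430 = 12380$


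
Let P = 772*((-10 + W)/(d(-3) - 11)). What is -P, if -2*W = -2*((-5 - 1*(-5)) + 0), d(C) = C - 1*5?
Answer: -7720/19 ≈ -406.32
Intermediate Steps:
d(C) = -5 + C (d(C) = C - 5 = -5 + C)
W = 0 (W = -(-1)*((-5 - 1*(-5)) + 0) = -(-1)*((-5 + 5) + 0) = -(-1)*(0 + 0) = -(-1)*0 = -1/2*0 = 0)
P = 7720/19 (P = 772*((-10 + 0)/((-5 - 3) - 11)) = 772*(-10/(-8 - 11)) = 772*(-10/(-19)) = 772*(-10*(-1/19)) = 772*(10/19) = 7720/19 ≈ 406.32)
-P = -1*7720/19 = -7720/19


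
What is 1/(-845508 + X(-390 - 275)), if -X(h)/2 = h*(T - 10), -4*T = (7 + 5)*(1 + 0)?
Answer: -1/862798 ≈ -1.1590e-6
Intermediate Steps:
T = -3 (T = -(7 + 5)*(1 + 0)/4 = -3 ≈ -3.0000)
X(h) = 26*h (X(h) = -2*h*(-3 - 10) = -2*h*(-13) = -(-26)*h = 26*h)
1/(-845508 + X(-390 - 275)) = 1/(-845508 + 26*(-390 - 275)) = 1/(-845508 + 26*(-665)) = 1/(-845508 - 17290) = 1/(-862798) = -1/862798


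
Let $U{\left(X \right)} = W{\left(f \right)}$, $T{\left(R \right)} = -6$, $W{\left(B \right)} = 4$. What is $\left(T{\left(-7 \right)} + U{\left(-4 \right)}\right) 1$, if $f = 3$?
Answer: $-2$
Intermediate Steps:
$U{\left(X \right)} = 4$
$\left(T{\left(-7 \right)} + U{\left(-4 \right)}\right) 1 = \left(-6 + 4\right) 1 = \left(-2\right) 1 = -2$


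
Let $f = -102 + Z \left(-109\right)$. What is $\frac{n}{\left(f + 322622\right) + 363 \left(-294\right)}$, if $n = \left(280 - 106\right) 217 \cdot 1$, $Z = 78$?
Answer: $\frac{18879}{103648} \approx 0.18215$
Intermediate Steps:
$f = -8604$ ($f = -102 + 78 \left(-109\right) = -102 - 8502 = -8604$)
$n = 37758$ ($n = 174 \cdot 217 \cdot 1 = 37758 \cdot 1 = 37758$)
$\frac{n}{\left(f + 322622\right) + 363 \left(-294\right)} = \frac{37758}{\left(-8604 + 322622\right) + 363 \left(-294\right)} = \frac{37758}{314018 - 106722} = \frac{37758}{207296} = 37758 \cdot \frac{1}{207296} = \frac{18879}{103648}$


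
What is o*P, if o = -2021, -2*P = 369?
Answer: 745749/2 ≈ 3.7287e+5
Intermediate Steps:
P = -369/2 (P = -½*369 = -369/2 ≈ -184.50)
o*P = -2021*(-369/2) = 745749/2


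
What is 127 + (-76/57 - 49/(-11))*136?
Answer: 18199/33 ≈ 551.48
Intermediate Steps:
127 + (-76/57 - 49/(-11))*136 = 127 + (-76*1/57 - 49*(-1/11))*136 = 127 + (-4/3 + 49/11)*136 = 127 + (103/33)*136 = 127 + 14008/33 = 18199/33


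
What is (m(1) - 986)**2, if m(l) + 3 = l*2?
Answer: 974169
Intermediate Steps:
m(l) = -3 + 2*l (m(l) = -3 + l*2 = -3 + 2*l)
(m(1) - 986)**2 = ((-3 + 2*1) - 986)**2 = ((-3 + 2) - 986)**2 = (-1 - 986)**2 = (-987)**2 = 974169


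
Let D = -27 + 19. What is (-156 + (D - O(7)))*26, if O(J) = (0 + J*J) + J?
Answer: -5720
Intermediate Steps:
D = -8
O(J) = J + J² (O(J) = (0 + J²) + J = J² + J = J + J²)
(-156 + (D - O(7)))*26 = (-156 + (-8 - 7*(1 + 7)))*26 = (-156 + (-8 - 7*8))*26 = (-156 + (-8 - 1*56))*26 = (-156 + (-8 - 56))*26 = (-156 - 64)*26 = -220*26 = -5720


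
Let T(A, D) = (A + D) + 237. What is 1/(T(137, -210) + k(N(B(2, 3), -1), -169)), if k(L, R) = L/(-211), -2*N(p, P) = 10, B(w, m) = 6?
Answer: 211/34609 ≈ 0.0060967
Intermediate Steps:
N(p, P) = -5 (N(p, P) = -½*10 = -5)
k(L, R) = -L/211 (k(L, R) = L*(-1/211) = -L/211)
T(A, D) = 237 + A + D
1/(T(137, -210) + k(N(B(2, 3), -1), -169)) = 1/((237 + 137 - 210) - 1/211*(-5)) = 1/(164 + 5/211) = 1/(34609/211) = 211/34609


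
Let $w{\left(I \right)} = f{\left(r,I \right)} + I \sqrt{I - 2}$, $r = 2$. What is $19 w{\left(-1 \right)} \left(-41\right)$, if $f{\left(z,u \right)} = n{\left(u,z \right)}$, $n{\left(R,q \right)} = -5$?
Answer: $3895 + 779 i \sqrt{3} \approx 3895.0 + 1349.3 i$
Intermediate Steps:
$f{\left(z,u \right)} = -5$
$w{\left(I \right)} = -5 + I \sqrt{-2 + I}$ ($w{\left(I \right)} = -5 + I \sqrt{I - 2} = -5 + I \sqrt{-2 + I}$)
$19 w{\left(-1 \right)} \left(-41\right) = 19 \left(-5 - \sqrt{-2 - 1}\right) \left(-41\right) = 19 \left(-5 - \sqrt{-3}\right) \left(-41\right) = 19 \left(-5 - i \sqrt{3}\right) \left(-41\right) = \left(-95 - 19 i \sqrt{3}\right) \left(-41\right) = 3895 + 779 i \sqrt{3}$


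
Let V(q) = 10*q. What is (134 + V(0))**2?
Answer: 17956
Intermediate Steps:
(134 + V(0))**2 = (134 + 10*0)**2 = (134 + 0)**2 = 134**2 = 17956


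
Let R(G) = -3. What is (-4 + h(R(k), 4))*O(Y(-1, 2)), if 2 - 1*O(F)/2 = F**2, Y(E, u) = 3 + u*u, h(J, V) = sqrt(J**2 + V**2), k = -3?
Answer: -94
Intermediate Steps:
Y(E, u) = 3 + u**2
O(F) = 4 - 2*F**2
(-4 + h(R(k), 4))*O(Y(-1, 2)) = (-4 + sqrt((-3)**2 + 4**2))*(4 - 2*(3 + 2**2)**2) = (-4 + sqrt(9 + 16))*(4 - 2*(3 + 4)**2) = (-4 + sqrt(25))*(4 - 2*7**2) = (-4 + 5)*(4 - 2*49) = 1*(4 - 98) = 1*(-94) = -94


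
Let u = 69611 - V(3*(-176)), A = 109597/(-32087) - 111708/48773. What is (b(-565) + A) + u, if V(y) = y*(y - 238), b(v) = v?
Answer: -524906100492979/1564979251 ≈ -3.3541e+5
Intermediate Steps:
A = -8929749077/1564979251 (A = 109597*(-1/32087) - 111708*1/48773 = -109597/32087 - 111708/48773 = -8929749077/1564979251 ≈ -5.7060)
V(y) = y*(-238 + y)
u = -334837 (u = 69611 - 3*(-176)*(-238 + 3*(-176)) = 69611 - (-528)*(-238 - 528) = 69611 - (-528)*(-766) = 69611 - 1*404448 = 69611 - 404448 = -334837)
(b(-565) + A) + u = (-565 - 8929749077/1564979251) - 334837 = -893143025892/1564979251 - 334837 = -524906100492979/1564979251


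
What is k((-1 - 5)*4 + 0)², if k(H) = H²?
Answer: 331776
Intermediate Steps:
k((-1 - 5)*4 + 0)² = (((-1 - 5)*4 + 0)²)² = ((-6*4 + 0)²)² = ((-24 + 0)²)² = ((-24)²)² = 576² = 331776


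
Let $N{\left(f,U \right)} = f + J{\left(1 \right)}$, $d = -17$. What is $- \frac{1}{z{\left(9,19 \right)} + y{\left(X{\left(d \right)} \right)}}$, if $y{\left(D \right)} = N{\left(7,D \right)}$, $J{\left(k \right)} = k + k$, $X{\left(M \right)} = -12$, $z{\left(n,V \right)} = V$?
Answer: $- \frac{1}{28} \approx -0.035714$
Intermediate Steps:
$J{\left(k \right)} = 2 k$
$N{\left(f,U \right)} = 2 + f$ ($N{\left(f,U \right)} = f + 2 \cdot 1 = f + 2 = 2 + f$)
$y{\left(D \right)} = 9$ ($y{\left(D \right)} = 2 + 7 = 9$)
$- \frac{1}{z{\left(9,19 \right)} + y{\left(X{\left(d \right)} \right)}} = - \frac{1}{19 + 9} = - \frac{1}{28}$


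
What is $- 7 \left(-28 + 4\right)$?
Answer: $168$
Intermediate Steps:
$- 7 \left(-28 + 4\right) = \left(-7\right) \left(-24\right) = 168$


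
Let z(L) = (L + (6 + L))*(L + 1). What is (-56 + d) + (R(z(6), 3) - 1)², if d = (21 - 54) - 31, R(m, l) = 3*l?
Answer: -56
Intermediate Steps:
z(L) = (1 + L)*(6 + 2*L) (z(L) = (6 + 2*L)*(1 + L) = (1 + L)*(6 + 2*L))
d = -64 (d = -33 - 31 = -64)
(-56 + d) + (R(z(6), 3) - 1)² = (-56 - 64) + (3*3 - 1)² = -120 + (9 - 1)² = -120 + 8² = -120 + 64 = -56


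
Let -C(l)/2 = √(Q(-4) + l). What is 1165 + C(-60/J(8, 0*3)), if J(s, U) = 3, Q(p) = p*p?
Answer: 1165 - 4*I ≈ 1165.0 - 4.0*I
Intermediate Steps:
Q(p) = p²
C(l) = -2*√(16 + l) (C(l) = -2*√((-4)² + l) = -2*√(16 + l))
1165 + C(-60/J(8, 0*3)) = 1165 - 2*√(16 - 60/3) = 1165 - 2*√(16 - 60*⅓) = 1165 - 2*√(16 - 20) = 1165 - 4*I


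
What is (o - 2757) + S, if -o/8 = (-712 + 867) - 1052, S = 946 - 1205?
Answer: 4160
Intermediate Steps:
S = -259
o = 7176 (o = -8*((-712 + 867) - 1052) = -8*(155 - 1052) = -8*(-897) = 7176)
(o - 2757) + S = (7176 - 2757) - 259 = 4419 - 259 = 4160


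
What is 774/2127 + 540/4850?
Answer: 163416/343865 ≈ 0.47523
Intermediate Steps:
774/2127 + 540/4850 = 774*(1/2127) + 540*(1/4850) = 258/709 + 54/485 = 163416/343865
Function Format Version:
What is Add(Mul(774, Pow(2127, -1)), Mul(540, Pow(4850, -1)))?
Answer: Rational(163416, 343865) ≈ 0.47523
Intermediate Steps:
Add(Mul(774, Pow(2127, -1)), Mul(540, Pow(4850, -1))) = Add(Mul(774, Rational(1, 2127)), Mul(540, Rational(1, 4850))) = Add(Rational(258, 709), Rational(54, 485)) = Rational(163416, 343865)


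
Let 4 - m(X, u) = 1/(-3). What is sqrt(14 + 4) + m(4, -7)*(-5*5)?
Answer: -325/3 + 3*sqrt(2) ≈ -104.09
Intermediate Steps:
m(X, u) = 13/3 (m(X, u) = 4 - 1/(-3) = 4 - 1*(-1/3) = 4 + 1/3 = 13/3)
sqrt(14 + 4) + m(4, -7)*(-5*5) = sqrt(14 + 4) + 13*(-5*5)/3 = sqrt(18) + (13/3)*(-25) = 3*sqrt(2) - 325/3 = -325/3 + 3*sqrt(2)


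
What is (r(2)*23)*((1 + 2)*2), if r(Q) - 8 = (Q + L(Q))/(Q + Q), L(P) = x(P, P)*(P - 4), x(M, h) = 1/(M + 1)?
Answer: 1150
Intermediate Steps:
x(M, h) = 1/(1 + M)
L(P) = (-4 + P)/(1 + P) (L(P) = (P - 4)/(1 + P) = (-4 + P)/(1 + P))
r(Q) = 8 + (Q + (-4 + Q)/(1 + Q))/(2*Q) (r(Q) = 8 + (Q + (-4 + Q)/(1 + Q))/(Q + Q) = 8 + (Q + (-4 + Q)/(1 + Q))/((2*Q)) = 8 + (Q + (-4 + Q)/(1 + Q))*(1/(2*Q)) = 8 + (Q + (-4 + Q)/(1 + Q))/(2*Q))
(r(2)*23)*((1 + 2)*2) = (((½)*(-4 + 2 + 17*2*(1 + 2))/(2*(1 + 2)))*23)*((1 + 2)*2) = (((½)*(½)*(-4 + 2 + 17*2*3)/3)*23)*(3*2) = (((½)*(½)*(⅓)*(-4 + 2 + 102))*23)*6 = (((½)*(½)*(⅓)*100)*23)*6 = ((25/3)*23)*6 = (575/3)*6 = 1150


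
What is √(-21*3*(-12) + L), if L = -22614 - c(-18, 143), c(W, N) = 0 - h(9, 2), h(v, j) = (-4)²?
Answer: I*√21842 ≈ 147.79*I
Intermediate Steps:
h(v, j) = 16
c(W, N) = -16 (c(W, N) = 0 - 1*16 = 0 - 16 = -16)
L = -22598 (L = -22614 - 1*(-16) = -22614 + 16 = -22598)
√(-21*3*(-12) + L) = √(-21*3*(-12) - 22598) = √(-63*(-12) - 22598) = √(756 - 22598) = √(-21842) = I*√21842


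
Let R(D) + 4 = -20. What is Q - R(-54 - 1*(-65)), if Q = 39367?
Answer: 39391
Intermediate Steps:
R(D) = -24 (R(D) = -4 - 20 = -24)
Q - R(-54 - 1*(-65)) = 39367 - 1*(-24) = 39367 + 24 = 39391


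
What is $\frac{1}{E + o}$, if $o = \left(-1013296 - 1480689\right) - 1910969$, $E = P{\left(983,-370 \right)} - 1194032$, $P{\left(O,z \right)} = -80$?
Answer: $- \frac{1}{5599066} \approx -1.786 \cdot 10^{-7}$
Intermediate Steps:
$E = -1194112$ ($E = -80 - 1194032 = -1194112$)
$o = -4404954$ ($o = \left(-1013296 - 1480689\right) - 1910969 = -2493985 - 1910969 = -4404954$)
$\frac{1}{E + o} = \frac{1}{-1194112 - 4404954} = \frac{1}{-5599066} = - \frac{1}{5599066}$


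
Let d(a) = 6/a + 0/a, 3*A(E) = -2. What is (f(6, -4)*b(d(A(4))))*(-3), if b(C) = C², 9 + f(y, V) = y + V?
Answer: 1701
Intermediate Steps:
A(E) = -⅔ (A(E) = (⅓)*(-2) = -⅔)
f(y, V) = -9 + V + y (f(y, V) = -9 + (y + V) = -9 + (V + y) = -9 + V + y)
d(a) = 6/a (d(a) = 6/a + 0 = 6/a)
(f(6, -4)*b(d(A(4))))*(-3) = ((-9 - 4 + 6)*(6/(-⅔))²)*(-3) = -7*(6*(-3/2))²*(-3) = -7*(-9)²*(-3) = -7*81*(-3) = -567*(-3) = 1701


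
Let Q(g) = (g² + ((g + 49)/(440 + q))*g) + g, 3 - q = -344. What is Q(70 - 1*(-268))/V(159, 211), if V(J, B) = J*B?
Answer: 30102280/8801021 ≈ 3.4203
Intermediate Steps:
q = 347 (q = 3 - 1*(-344) = 3 + 344 = 347)
V(J, B) = B*J
Q(g) = g + g² + g*(49/787 + g/787) (Q(g) = (g² + ((g + 49)/(440 + 347))*g) + g = (g² + ((49 + g)/787)*g) + g = (g² + ((49 + g)*(1/787))*g) + g = (g² + (49/787 + g/787)*g) + g = (g² + g*(49/787 + g/787)) + g = g + g² + g*(49/787 + g/787))
Q(70 - 1*(-268))/V(159, 211) = (4*(70 - 1*(-268))*(209 + 197*(70 - 1*(-268)))/787)/((211*159)) = (4*(70 + 268)*(209 + 197*(70 + 268))/787)/33549 = ((4/787)*338*(209 + 197*338))*(1/33549) = ((4/787)*338*(209 + 66586))*(1/33549) = ((4/787)*338*66795)*(1/33549) = (90306840/787)*(1/33549) = 30102280/8801021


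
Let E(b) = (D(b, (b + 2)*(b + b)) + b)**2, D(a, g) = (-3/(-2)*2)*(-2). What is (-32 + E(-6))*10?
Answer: 1120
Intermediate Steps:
D(a, g) = -6 (D(a, g) = (-3*(-1/2)*2)*(-2) = ((3/2)*2)*(-2) = 3*(-2) = -6)
E(b) = (-6 + b)**2
(-32 + E(-6))*10 = (-32 + (-6 - 6)**2)*10 = (-32 + (-12)**2)*10 = (-32 + 144)*10 = 112*10 = 1120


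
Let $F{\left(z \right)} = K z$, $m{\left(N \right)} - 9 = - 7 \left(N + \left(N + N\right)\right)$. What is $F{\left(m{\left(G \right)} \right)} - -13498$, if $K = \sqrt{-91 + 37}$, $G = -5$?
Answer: $13498 + 342 i \sqrt{6} \approx 13498.0 + 837.73 i$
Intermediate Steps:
$m{\left(N \right)} = 9 - 21 N$ ($m{\left(N \right)} = 9 - 7 \left(N + \left(N + N\right)\right) = 9 - 7 \left(N + 2 N\right) = 9 - 7 \cdot 3 N = 9 - 21 N$)
$K = 3 i \sqrt{6}$ ($K = \sqrt{-54} = 3 i \sqrt{6} \approx 7.3485 i$)
$F{\left(z \right)} = 3 i z \sqrt{6}$ ($F{\left(z \right)} = 3 i \sqrt{6} z = 3 i z \sqrt{6}$)
$F{\left(m{\left(G \right)} \right)} - -13498 = 3 i \left(9 - -105\right) \sqrt{6} - -13498 = 3 i \left(9 + 105\right) \sqrt{6} + 13498 = 3 i 114 \sqrt{6} + 13498 = 342 i \sqrt{6} + 13498 = 13498 + 342 i \sqrt{6}$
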